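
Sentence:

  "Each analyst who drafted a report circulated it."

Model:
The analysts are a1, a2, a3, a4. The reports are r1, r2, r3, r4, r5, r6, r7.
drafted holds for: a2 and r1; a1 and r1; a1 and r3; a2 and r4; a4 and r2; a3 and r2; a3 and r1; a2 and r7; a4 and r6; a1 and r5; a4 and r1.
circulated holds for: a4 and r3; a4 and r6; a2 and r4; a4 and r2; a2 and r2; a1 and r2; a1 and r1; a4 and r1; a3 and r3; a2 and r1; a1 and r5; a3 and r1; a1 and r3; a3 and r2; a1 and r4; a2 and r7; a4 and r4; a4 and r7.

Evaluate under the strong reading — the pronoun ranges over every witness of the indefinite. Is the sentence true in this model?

"it" takes "a report" as antecedent — a donkey pronoun bound across the clause boundary.
Strong reading: for every (a,r) with drafted(a,r), circulated(a,r).
Restrictor pairs: (a1,r1) ✓  (a1,r3) ✓  (a1,r5) ✓  (a2,r1) ✓  (a2,r4) ✓  (a2,r7) ✓  (a3,r1) ✓  (a3,r2) ✓  (a4,r1) ✓  (a4,r2) ✓  (a4,r6) ✓
Every restrictor pair satisfies the scope.

True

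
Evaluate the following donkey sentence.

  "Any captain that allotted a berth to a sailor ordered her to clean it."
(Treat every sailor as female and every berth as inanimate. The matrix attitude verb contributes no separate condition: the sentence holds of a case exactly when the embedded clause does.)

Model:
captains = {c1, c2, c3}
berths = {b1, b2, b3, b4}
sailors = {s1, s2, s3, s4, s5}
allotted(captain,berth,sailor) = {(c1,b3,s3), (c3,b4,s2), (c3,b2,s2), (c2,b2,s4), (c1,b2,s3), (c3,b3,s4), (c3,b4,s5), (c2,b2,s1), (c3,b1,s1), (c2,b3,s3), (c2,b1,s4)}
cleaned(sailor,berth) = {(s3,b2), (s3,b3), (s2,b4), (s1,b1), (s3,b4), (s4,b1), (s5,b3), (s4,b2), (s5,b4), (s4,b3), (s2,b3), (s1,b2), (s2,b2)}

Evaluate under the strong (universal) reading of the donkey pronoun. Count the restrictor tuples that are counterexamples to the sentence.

0

"her" takes "a sailor" as antecedent and "it" takes "a berth"; both are donkey pronouns co-varying with the restrictor.
Strong reading: for every (c,b,s) with allotted(c,b,s), cleaned(s,b).
Restrictor triples: (c1,b2,s3)→cleaned(s3,b2) ✓  (c1,b3,s3)→cleaned(s3,b3) ✓  (c2,b1,s4)→cleaned(s4,b1) ✓  (c2,b2,s1)→cleaned(s1,b2) ✓  (c2,b2,s4)→cleaned(s4,b2) ✓  (c2,b3,s3)→cleaned(s3,b3) ✓  (c3,b1,s1)→cleaned(s1,b1) ✓  (c3,b2,s2)→cleaned(s2,b2) ✓  (c3,b3,s4)→cleaned(s4,b3) ✓  (c3,b4,s2)→cleaned(s2,b4) ✓  (c3,b4,s5)→cleaned(s5,b4) ✓
Counterexamples (restrictor triples failing the scope): 0.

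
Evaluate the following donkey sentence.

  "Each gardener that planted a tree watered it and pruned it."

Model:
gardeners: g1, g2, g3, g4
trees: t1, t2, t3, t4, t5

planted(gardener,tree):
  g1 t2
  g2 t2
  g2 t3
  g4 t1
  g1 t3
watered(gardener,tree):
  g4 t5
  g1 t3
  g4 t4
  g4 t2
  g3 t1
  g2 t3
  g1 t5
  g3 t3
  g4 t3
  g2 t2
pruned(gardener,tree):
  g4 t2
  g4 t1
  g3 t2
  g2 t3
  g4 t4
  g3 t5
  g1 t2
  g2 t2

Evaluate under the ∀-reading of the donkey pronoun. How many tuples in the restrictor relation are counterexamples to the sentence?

"it" takes "a tree" as antecedent — a donkey pronoun bound across the clause boundary.
Strong reading: for every (g,t) with planted(g,t), watered(g,t) ∧ pruned(g,t).
Restrictor pairs: (g1,t2) ✗  (g1,t3) ✗  (g2,t2) ✓  (g2,t3) ✓  (g4,t1) ✗
Counterexamples (restrictor pairs failing the scope): 3.

3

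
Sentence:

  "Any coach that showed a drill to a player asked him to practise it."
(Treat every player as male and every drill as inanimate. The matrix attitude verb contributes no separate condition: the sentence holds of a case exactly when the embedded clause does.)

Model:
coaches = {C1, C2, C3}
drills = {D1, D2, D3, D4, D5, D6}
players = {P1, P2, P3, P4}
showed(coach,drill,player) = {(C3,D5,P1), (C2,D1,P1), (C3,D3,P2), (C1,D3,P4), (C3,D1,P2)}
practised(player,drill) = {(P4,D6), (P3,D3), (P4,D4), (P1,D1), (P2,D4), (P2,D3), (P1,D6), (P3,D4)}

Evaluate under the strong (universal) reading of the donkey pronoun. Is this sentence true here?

"him" takes "a player" as antecedent and "it" takes "a drill"; both are donkey pronouns co-varying with the restrictor.
Strong reading: for every (c,d,p) with showed(c,d,p), practised(p,d).
Restrictor triples: (C1,D3,P4)→practised(P4,D3) ✗  (C2,D1,P1)→practised(P1,D1) ✓  (C3,D1,P2)→practised(P2,D1) ✗  (C3,D3,P2)→practised(P2,D3) ✓  (C3,D5,P1)→practised(P1,D5) ✗
Counterexample: (C1,D3,P4) — practised(P4,D3) does not hold.

False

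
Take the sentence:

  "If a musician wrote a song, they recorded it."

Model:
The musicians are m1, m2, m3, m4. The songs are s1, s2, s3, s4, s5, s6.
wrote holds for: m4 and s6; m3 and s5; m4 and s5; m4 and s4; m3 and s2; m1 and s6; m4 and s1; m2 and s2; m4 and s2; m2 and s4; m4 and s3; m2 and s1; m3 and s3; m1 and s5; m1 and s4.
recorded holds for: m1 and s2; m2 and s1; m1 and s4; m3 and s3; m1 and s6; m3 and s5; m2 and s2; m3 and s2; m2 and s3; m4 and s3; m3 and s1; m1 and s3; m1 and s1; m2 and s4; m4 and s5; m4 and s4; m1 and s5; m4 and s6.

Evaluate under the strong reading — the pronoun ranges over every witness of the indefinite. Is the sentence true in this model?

"it" takes "a song" as antecedent — a donkey pronoun bound across the clause boundary.
Strong reading: for every (m,s) with wrote(m,s), recorded(m,s).
Restrictor pairs: (m1,s4) ✓  (m1,s5) ✓  (m1,s6) ✓  (m2,s1) ✓  (m2,s2) ✓  (m2,s4) ✓  (m3,s2) ✓  (m3,s3) ✓  (m3,s5) ✓  (m4,s1) ✗  (m4,s2) ✗  (m4,s3) ✓  (m4,s4) ✓  (m4,s5) ✓  (m4,s6) ✓
Counterexample: (m4,s1) is in wrote but fails the scope.

False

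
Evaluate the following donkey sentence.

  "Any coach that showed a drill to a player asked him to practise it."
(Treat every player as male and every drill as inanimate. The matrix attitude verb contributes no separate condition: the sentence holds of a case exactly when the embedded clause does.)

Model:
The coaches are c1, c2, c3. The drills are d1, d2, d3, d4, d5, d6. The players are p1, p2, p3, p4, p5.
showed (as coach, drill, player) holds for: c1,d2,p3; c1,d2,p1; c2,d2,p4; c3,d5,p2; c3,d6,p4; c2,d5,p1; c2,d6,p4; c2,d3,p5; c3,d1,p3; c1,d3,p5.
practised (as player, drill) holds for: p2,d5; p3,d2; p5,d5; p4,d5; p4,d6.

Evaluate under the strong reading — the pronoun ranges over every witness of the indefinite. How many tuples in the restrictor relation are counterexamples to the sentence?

"him" takes "a player" as antecedent and "it" takes "a drill"; both are donkey pronouns co-varying with the restrictor.
Strong reading: for every (c,d,p) with showed(c,d,p), practised(p,d).
Restrictor triples: (c1,d2,p1)→practised(p1,d2) ✗  (c1,d2,p3)→practised(p3,d2) ✓  (c1,d3,p5)→practised(p5,d3) ✗  (c2,d2,p4)→practised(p4,d2) ✗  (c2,d3,p5)→practised(p5,d3) ✗  (c2,d5,p1)→practised(p1,d5) ✗  (c2,d6,p4)→practised(p4,d6) ✓  (c3,d1,p3)→practised(p3,d1) ✗  (c3,d5,p2)→practised(p2,d5) ✓  (c3,d6,p4)→practised(p4,d6) ✓
Counterexamples (restrictor triples failing the scope): 6.

6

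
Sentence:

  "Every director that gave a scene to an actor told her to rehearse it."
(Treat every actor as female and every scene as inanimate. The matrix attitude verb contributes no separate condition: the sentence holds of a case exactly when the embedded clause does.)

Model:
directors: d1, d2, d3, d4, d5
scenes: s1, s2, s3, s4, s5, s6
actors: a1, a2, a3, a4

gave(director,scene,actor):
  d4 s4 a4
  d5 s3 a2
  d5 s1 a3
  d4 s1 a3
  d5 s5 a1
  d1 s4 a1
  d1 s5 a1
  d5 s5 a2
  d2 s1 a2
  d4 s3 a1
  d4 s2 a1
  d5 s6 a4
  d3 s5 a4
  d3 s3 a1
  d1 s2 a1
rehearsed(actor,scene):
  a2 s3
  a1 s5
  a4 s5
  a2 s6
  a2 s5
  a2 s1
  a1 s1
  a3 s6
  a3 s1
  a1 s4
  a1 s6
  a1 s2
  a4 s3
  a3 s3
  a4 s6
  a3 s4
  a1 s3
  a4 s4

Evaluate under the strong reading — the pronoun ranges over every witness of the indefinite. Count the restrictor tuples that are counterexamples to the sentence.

0

"her" takes "an actor" as antecedent and "it" takes "a scene"; both are donkey pronouns co-varying with the restrictor.
Strong reading: for every (d,s,a) with gave(d,s,a), rehearsed(a,s).
Restrictor triples: (d1,s2,a1)→rehearsed(a1,s2) ✓  (d1,s4,a1)→rehearsed(a1,s4) ✓  (d1,s5,a1)→rehearsed(a1,s5) ✓  (d2,s1,a2)→rehearsed(a2,s1) ✓  (d3,s3,a1)→rehearsed(a1,s3) ✓  (d3,s5,a4)→rehearsed(a4,s5) ✓  (d4,s1,a3)→rehearsed(a3,s1) ✓  (d4,s2,a1)→rehearsed(a1,s2) ✓  (d4,s3,a1)→rehearsed(a1,s3) ✓  (d4,s4,a4)→rehearsed(a4,s4) ✓  (d5,s1,a3)→rehearsed(a3,s1) ✓  (d5,s3,a2)→rehearsed(a2,s3) ✓  (d5,s5,a1)→rehearsed(a1,s5) ✓  (d5,s5,a2)→rehearsed(a2,s5) ✓  (d5,s6,a4)→rehearsed(a4,s6) ✓
Counterexamples (restrictor triples failing the scope): 0.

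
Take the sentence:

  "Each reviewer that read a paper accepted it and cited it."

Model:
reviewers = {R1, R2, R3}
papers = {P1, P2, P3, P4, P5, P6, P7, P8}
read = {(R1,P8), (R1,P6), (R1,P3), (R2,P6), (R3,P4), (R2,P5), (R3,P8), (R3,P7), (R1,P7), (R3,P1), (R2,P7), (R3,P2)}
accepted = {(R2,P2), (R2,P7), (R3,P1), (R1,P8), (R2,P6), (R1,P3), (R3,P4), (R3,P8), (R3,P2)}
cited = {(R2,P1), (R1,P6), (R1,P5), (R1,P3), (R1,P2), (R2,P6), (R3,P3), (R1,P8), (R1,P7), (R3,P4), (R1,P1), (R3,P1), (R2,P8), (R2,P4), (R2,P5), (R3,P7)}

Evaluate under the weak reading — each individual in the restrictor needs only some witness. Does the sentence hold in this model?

True

"it" takes "a paper" as antecedent — a donkey pronoun bound across the clause boundary.
Weak reading: every reviewer r with some read-paper has at least one read-paper p such that accepted(r,p) ∧ cited(r,p).
Per reviewer: R1:✓  R2:✓  R3:✓
Every reviewer in the restrictor has a witness.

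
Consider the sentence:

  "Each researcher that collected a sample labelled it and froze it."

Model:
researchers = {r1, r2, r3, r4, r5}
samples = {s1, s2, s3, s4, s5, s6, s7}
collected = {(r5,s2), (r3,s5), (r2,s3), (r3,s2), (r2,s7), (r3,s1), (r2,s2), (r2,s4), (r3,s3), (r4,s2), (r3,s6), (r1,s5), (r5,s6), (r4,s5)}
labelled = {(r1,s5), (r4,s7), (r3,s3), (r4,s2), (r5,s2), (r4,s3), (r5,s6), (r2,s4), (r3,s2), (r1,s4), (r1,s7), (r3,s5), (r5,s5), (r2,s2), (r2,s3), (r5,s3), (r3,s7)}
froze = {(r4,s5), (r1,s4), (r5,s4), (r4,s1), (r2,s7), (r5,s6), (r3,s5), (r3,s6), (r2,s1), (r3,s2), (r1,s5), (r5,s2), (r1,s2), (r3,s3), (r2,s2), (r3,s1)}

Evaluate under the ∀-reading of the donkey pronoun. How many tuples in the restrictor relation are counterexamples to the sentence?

"it" takes "a sample" as antecedent — a donkey pronoun bound across the clause boundary.
Strong reading: for every (r,s) with collected(r,s), labelled(r,s) ∧ froze(r,s).
Restrictor pairs: (r1,s5) ✓  (r2,s2) ✓  (r2,s3) ✗  (r2,s4) ✗  (r2,s7) ✗  (r3,s1) ✗  (r3,s2) ✓  (r3,s3) ✓  (r3,s5) ✓  (r3,s6) ✗  (r4,s2) ✗  (r4,s5) ✗  (r5,s2) ✓  (r5,s6) ✓
Counterexamples (restrictor pairs failing the scope): 7.

7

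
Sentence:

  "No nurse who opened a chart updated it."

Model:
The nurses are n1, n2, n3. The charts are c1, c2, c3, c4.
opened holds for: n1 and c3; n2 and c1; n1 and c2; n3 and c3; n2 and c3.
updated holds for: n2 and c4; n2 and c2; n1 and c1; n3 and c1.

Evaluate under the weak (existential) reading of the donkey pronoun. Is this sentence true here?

"it" takes "a chart" as antecedent — a donkey pronoun bound across the clause boundary.
Truth condition: for no (n,c) with opened(n,c) does updated(n,c) hold.
Restrictor pairs — does the scope hold? (n1,c2):fails  (n1,c3):fails  (n2,c1):fails  (n2,c3):fails  (n3,c3):fails
Scope holds for no restrictor pair, so the sentence is true.

True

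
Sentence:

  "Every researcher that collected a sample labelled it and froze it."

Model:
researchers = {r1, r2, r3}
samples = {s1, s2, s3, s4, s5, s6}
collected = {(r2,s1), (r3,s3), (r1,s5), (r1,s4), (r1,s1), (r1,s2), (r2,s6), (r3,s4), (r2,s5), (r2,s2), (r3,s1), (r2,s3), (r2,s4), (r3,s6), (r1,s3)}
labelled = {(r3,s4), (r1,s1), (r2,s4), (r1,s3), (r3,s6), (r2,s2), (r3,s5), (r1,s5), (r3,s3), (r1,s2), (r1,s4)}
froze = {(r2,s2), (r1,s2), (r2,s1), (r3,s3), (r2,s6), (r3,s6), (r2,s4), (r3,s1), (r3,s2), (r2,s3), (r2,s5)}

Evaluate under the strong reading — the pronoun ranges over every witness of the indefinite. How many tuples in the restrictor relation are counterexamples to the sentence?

10

"it" takes "a sample" as antecedent — a donkey pronoun bound across the clause boundary.
Strong reading: for every (r,s) with collected(r,s), labelled(r,s) ∧ froze(r,s).
Restrictor pairs: (r1,s1) ✗  (r1,s2) ✓  (r1,s3) ✗  (r1,s4) ✗  (r1,s5) ✗  (r2,s1) ✗  (r2,s2) ✓  (r2,s3) ✗  (r2,s4) ✓  (r2,s5) ✗  (r2,s6) ✗  (r3,s1) ✗  (r3,s3) ✓  (r3,s4) ✗  (r3,s6) ✓
Counterexamples (restrictor pairs failing the scope): 10.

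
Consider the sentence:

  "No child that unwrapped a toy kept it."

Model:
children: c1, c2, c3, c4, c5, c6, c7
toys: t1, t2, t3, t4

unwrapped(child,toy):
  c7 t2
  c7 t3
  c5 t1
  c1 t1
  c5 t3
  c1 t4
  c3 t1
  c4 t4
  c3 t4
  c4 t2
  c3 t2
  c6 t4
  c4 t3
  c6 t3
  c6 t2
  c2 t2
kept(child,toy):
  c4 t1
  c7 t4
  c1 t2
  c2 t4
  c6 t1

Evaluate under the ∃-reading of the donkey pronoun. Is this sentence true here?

True

"it" takes "a toy" as antecedent — a donkey pronoun bound across the clause boundary.
Truth condition: for no (c,t) with unwrapped(c,t) does kept(c,t) hold.
Restrictor pairs — does the scope hold? (c1,t1):fails  (c1,t4):fails  (c2,t2):fails  (c3,t1):fails  (c3,t2):fails  (c3,t4):fails  (c4,t2):fails  (c4,t3):fails  (c4,t4):fails  (c5,t1):fails  (c5,t3):fails  (c6,t2):fails  (c6,t3):fails  (c6,t4):fails  (c7,t2):fails  (c7,t3):fails
Scope holds for no restrictor pair, so the sentence is true.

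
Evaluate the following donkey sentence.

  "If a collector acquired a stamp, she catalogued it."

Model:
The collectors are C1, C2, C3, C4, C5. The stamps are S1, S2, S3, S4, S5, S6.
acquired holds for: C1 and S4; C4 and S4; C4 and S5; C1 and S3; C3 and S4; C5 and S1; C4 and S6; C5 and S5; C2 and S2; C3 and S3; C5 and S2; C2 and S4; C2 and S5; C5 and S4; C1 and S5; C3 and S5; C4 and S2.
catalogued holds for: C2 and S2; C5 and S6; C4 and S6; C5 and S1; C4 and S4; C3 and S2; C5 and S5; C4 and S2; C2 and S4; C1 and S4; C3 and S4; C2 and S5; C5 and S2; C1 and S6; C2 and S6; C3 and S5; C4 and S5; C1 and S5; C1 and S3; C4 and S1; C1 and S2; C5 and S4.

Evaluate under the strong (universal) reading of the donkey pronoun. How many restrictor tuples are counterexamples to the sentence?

1

"it" takes "a stamp" as antecedent — a donkey pronoun bound across the clause boundary.
Strong reading: for every (c,s) with acquired(c,s), catalogued(c,s).
Restrictor pairs: (C1,S3) ✓  (C1,S4) ✓  (C1,S5) ✓  (C2,S2) ✓  (C2,S4) ✓  (C2,S5) ✓  (C3,S3) ✗  (C3,S4) ✓  (C3,S5) ✓  (C4,S2) ✓  (C4,S4) ✓  (C4,S5) ✓  (C4,S6) ✓  (C5,S1) ✓  (C5,S2) ✓  (C5,S4) ✓  (C5,S5) ✓
Counterexamples (restrictor pairs failing the scope): 1.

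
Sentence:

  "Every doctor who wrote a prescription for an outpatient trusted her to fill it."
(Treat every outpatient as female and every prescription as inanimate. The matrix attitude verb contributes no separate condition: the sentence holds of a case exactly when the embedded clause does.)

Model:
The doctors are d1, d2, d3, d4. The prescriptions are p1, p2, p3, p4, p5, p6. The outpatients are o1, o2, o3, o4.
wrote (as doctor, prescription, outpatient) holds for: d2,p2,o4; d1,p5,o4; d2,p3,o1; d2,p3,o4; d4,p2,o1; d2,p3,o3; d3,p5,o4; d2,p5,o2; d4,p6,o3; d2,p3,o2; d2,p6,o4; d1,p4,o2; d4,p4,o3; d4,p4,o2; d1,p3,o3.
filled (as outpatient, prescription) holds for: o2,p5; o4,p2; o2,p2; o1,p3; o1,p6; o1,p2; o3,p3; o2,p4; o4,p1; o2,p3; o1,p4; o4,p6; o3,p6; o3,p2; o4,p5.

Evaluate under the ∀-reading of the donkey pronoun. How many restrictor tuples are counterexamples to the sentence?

2

"her" takes "an outpatient" as antecedent and "it" takes "a prescription"; both are donkey pronouns co-varying with the restrictor.
Strong reading: for every (d,p,o) with wrote(d,p,o), filled(o,p).
Restrictor triples: (d1,p3,o3)→filled(o3,p3) ✓  (d1,p4,o2)→filled(o2,p4) ✓  (d1,p5,o4)→filled(o4,p5) ✓  (d2,p2,o4)→filled(o4,p2) ✓  (d2,p3,o1)→filled(o1,p3) ✓  (d2,p3,o2)→filled(o2,p3) ✓  (d2,p3,o3)→filled(o3,p3) ✓  (d2,p3,o4)→filled(o4,p3) ✗  (d2,p5,o2)→filled(o2,p5) ✓  (d2,p6,o4)→filled(o4,p6) ✓  (d3,p5,o4)→filled(o4,p5) ✓  (d4,p2,o1)→filled(o1,p2) ✓  (d4,p4,o2)→filled(o2,p4) ✓  (d4,p4,o3)→filled(o3,p4) ✗  (d4,p6,o3)→filled(o3,p6) ✓
Counterexamples (restrictor triples failing the scope): 2.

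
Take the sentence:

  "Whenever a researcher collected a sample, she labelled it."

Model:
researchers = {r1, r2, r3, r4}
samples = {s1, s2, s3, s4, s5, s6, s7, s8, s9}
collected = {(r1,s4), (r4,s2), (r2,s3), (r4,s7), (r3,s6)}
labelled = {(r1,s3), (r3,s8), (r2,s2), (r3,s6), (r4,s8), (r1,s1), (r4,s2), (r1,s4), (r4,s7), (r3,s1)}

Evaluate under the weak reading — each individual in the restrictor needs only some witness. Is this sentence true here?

False

"it" takes "a sample" as antecedent — a donkey pronoun bound across the clause boundary.
Weak reading: every researcher r with some collected-sample has at least one collected-sample s such that labelled(r,s).
Per researcher: r1:✓  r2:✗  r3:✓  r4:✓
r2 has no witness among its collected-samples.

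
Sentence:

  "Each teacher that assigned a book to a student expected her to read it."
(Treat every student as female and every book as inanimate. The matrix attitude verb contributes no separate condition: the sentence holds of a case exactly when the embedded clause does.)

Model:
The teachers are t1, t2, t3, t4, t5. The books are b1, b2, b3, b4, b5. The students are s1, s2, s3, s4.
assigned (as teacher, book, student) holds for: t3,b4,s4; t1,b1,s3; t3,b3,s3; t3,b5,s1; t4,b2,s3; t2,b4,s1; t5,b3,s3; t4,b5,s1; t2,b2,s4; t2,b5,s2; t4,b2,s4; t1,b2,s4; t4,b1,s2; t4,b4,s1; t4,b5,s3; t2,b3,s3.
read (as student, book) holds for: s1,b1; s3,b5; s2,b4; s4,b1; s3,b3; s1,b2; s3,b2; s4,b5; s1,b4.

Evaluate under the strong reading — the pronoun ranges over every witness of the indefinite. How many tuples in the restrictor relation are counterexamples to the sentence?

9

"her" takes "a student" as antecedent and "it" takes "a book"; both are donkey pronouns co-varying with the restrictor.
Strong reading: for every (t,b,s) with assigned(t,b,s), read(s,b).
Restrictor triples: (t1,b1,s3)→read(s3,b1) ✗  (t1,b2,s4)→read(s4,b2) ✗  (t2,b2,s4)→read(s4,b2) ✗  (t2,b3,s3)→read(s3,b3) ✓  (t2,b4,s1)→read(s1,b4) ✓  (t2,b5,s2)→read(s2,b5) ✗  (t3,b3,s3)→read(s3,b3) ✓  (t3,b4,s4)→read(s4,b4) ✗  (t3,b5,s1)→read(s1,b5) ✗  (t4,b1,s2)→read(s2,b1) ✗  (t4,b2,s3)→read(s3,b2) ✓  (t4,b2,s4)→read(s4,b2) ✗  (t4,b4,s1)→read(s1,b4) ✓  (t4,b5,s1)→read(s1,b5) ✗  (t4,b5,s3)→read(s3,b5) ✓  (t5,b3,s3)→read(s3,b3) ✓
Counterexamples (restrictor triples failing the scope): 9.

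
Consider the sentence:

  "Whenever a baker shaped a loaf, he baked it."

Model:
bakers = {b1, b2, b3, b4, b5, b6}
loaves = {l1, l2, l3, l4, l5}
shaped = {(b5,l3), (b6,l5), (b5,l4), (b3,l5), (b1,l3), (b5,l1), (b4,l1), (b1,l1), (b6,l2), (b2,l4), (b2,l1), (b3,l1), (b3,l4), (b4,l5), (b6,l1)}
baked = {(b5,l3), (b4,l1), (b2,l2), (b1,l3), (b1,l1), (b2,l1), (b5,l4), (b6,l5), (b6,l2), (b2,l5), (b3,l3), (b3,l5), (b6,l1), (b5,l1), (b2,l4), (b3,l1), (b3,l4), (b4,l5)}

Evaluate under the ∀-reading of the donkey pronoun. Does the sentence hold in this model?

"it" takes "a loaf" as antecedent — a donkey pronoun bound across the clause boundary.
Strong reading: for every (b,l) with shaped(b,l), baked(b,l).
Restrictor pairs: (b1,l1) ✓  (b1,l3) ✓  (b2,l1) ✓  (b2,l4) ✓  (b3,l1) ✓  (b3,l4) ✓  (b3,l5) ✓  (b4,l1) ✓  (b4,l5) ✓  (b5,l1) ✓  (b5,l3) ✓  (b5,l4) ✓  (b6,l1) ✓  (b6,l2) ✓  (b6,l5) ✓
Every restrictor pair satisfies the scope.

True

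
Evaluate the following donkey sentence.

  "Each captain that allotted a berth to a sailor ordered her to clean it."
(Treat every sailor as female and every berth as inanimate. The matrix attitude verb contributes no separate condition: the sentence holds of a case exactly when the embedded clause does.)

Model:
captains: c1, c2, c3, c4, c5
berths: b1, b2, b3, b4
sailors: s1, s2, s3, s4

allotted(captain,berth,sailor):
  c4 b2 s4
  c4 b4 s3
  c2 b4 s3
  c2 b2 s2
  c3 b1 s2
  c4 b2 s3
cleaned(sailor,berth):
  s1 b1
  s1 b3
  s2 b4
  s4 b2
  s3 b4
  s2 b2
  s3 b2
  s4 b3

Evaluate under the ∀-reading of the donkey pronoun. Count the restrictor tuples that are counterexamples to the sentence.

"her" takes "a sailor" as antecedent and "it" takes "a berth"; both are donkey pronouns co-varying with the restrictor.
Strong reading: for every (c,b,s) with allotted(c,b,s), cleaned(s,b).
Restrictor triples: (c2,b2,s2)→cleaned(s2,b2) ✓  (c2,b4,s3)→cleaned(s3,b4) ✓  (c3,b1,s2)→cleaned(s2,b1) ✗  (c4,b2,s3)→cleaned(s3,b2) ✓  (c4,b2,s4)→cleaned(s4,b2) ✓  (c4,b4,s3)→cleaned(s3,b4) ✓
Counterexamples (restrictor triples failing the scope): 1.

1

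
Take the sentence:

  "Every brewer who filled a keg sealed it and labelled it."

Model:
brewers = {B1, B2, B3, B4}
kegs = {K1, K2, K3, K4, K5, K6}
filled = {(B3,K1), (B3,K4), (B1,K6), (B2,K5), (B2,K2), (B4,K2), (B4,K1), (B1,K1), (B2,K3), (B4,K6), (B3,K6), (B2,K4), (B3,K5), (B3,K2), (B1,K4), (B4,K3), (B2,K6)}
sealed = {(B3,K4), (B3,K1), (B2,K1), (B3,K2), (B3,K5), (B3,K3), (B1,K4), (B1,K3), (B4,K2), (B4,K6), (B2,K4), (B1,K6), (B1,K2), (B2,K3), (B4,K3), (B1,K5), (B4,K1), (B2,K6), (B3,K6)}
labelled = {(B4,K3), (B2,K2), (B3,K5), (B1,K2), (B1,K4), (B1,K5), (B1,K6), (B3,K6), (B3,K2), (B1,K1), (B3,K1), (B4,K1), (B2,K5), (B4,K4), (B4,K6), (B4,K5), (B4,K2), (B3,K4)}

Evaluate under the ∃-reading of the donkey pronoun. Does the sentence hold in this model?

"it" takes "a keg" as antecedent — a donkey pronoun bound across the clause boundary.
Weak reading: every brewer b with some filled-keg has at least one filled-keg k such that sealed(b,k) ∧ labelled(b,k).
Per brewer: B1:✓  B2:✗  B3:✓  B4:✓
B2 has no witness among its filled-kegs.

False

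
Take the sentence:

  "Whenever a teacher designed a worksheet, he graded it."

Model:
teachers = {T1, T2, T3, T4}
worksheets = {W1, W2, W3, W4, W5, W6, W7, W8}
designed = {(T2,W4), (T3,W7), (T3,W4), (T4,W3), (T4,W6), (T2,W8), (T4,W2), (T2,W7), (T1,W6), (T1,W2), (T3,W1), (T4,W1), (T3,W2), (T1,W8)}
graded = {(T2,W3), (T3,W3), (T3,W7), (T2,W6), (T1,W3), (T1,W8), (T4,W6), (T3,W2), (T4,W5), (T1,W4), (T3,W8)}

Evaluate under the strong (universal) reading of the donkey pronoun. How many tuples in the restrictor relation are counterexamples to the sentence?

"it" takes "a worksheet" as antecedent — a donkey pronoun bound across the clause boundary.
Strong reading: for every (t,w) with designed(t,w), graded(t,w).
Restrictor pairs: (T1,W2) ✗  (T1,W6) ✗  (T1,W8) ✓  (T2,W4) ✗  (T2,W7) ✗  (T2,W8) ✗  (T3,W1) ✗  (T3,W2) ✓  (T3,W4) ✗  (T3,W7) ✓  (T4,W1) ✗  (T4,W2) ✗  (T4,W3) ✗  (T4,W6) ✓
Counterexamples (restrictor pairs failing the scope): 10.

10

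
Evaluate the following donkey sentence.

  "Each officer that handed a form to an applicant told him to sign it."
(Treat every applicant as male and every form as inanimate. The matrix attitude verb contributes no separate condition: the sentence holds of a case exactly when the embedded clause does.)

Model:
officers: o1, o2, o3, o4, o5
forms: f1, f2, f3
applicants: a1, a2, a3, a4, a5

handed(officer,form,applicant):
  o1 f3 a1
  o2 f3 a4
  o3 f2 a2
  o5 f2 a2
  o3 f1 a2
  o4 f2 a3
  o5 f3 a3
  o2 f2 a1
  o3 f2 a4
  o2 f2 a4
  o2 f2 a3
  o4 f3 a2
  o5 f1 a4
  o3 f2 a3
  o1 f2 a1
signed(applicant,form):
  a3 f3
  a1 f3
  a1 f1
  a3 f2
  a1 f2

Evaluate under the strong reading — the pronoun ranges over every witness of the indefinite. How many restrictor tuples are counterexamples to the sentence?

"him" takes "an applicant" as antecedent and "it" takes "a form"; both are donkey pronouns co-varying with the restrictor.
Strong reading: for every (o,f,a) with handed(o,f,a), signed(a,f).
Restrictor triples: (o1,f2,a1)→signed(a1,f2) ✓  (o1,f3,a1)→signed(a1,f3) ✓  (o2,f2,a1)→signed(a1,f2) ✓  (o2,f2,a3)→signed(a3,f2) ✓  (o2,f2,a4)→signed(a4,f2) ✗  (o2,f3,a4)→signed(a4,f3) ✗  (o3,f1,a2)→signed(a2,f1) ✗  (o3,f2,a2)→signed(a2,f2) ✗  (o3,f2,a3)→signed(a3,f2) ✓  (o3,f2,a4)→signed(a4,f2) ✗  (o4,f2,a3)→signed(a3,f2) ✓  (o4,f3,a2)→signed(a2,f3) ✗  (o5,f1,a4)→signed(a4,f1) ✗  (o5,f2,a2)→signed(a2,f2) ✗  (o5,f3,a3)→signed(a3,f3) ✓
Counterexamples (restrictor triples failing the scope): 8.

8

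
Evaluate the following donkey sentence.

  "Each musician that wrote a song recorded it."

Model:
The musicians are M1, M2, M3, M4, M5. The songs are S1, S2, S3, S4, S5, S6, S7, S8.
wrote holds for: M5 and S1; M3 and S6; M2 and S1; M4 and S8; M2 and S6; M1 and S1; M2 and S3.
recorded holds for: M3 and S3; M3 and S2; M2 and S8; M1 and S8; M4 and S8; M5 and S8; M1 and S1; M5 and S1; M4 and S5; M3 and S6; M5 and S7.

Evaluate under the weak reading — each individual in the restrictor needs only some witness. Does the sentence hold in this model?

"it" takes "a song" as antecedent — a donkey pronoun bound across the clause boundary.
Weak reading: every musician m with some wrote-song has at least one wrote-song s such that recorded(m,s).
Per musician: M1:✓  M2:✗  M3:✓  M4:✓  M5:✓
M2 has no witness among its wrote-songs.

False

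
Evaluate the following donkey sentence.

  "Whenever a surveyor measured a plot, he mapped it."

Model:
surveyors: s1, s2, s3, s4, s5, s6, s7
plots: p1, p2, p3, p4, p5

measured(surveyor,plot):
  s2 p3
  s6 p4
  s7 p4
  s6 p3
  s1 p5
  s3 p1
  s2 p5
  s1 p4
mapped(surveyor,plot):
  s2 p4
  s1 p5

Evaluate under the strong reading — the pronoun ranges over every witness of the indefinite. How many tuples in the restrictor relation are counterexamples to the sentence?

7

"it" takes "a plot" as antecedent — a donkey pronoun bound across the clause boundary.
Strong reading: for every (s,p) with measured(s,p), mapped(s,p).
Restrictor pairs: (s1,p4) ✗  (s1,p5) ✓  (s2,p3) ✗  (s2,p5) ✗  (s3,p1) ✗  (s6,p3) ✗  (s6,p4) ✗  (s7,p4) ✗
Counterexamples (restrictor pairs failing the scope): 7.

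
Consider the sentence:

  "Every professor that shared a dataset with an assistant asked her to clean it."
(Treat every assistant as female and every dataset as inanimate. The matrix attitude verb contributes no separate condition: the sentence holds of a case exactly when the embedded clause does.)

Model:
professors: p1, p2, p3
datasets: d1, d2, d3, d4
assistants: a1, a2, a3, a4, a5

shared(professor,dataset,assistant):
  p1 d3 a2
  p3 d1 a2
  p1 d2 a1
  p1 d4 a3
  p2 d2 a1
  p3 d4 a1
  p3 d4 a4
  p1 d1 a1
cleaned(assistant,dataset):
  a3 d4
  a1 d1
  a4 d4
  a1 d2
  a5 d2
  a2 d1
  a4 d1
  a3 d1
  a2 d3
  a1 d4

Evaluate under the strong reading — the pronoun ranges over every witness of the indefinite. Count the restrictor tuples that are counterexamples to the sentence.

0

"her" takes "an assistant" as antecedent and "it" takes "a dataset"; both are donkey pronouns co-varying with the restrictor.
Strong reading: for every (p,d,a) with shared(p,d,a), cleaned(a,d).
Restrictor triples: (p1,d1,a1)→cleaned(a1,d1) ✓  (p1,d2,a1)→cleaned(a1,d2) ✓  (p1,d3,a2)→cleaned(a2,d3) ✓  (p1,d4,a3)→cleaned(a3,d4) ✓  (p2,d2,a1)→cleaned(a1,d2) ✓  (p3,d1,a2)→cleaned(a2,d1) ✓  (p3,d4,a1)→cleaned(a1,d4) ✓  (p3,d4,a4)→cleaned(a4,d4) ✓
Counterexamples (restrictor triples failing the scope): 0.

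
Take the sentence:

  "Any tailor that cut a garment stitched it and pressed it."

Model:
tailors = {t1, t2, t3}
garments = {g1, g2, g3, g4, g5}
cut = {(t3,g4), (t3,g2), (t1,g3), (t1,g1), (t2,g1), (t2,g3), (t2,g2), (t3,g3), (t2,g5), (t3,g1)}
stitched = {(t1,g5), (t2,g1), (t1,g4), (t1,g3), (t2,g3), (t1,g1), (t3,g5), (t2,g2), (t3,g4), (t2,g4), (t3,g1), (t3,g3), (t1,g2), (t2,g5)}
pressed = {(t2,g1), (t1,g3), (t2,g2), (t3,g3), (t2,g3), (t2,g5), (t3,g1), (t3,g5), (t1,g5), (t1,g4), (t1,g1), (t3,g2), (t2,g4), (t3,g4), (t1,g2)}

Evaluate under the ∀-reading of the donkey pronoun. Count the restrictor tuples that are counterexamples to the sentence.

"it" takes "a garment" as antecedent — a donkey pronoun bound across the clause boundary.
Strong reading: for every (t,g) with cut(t,g), stitched(t,g) ∧ pressed(t,g).
Restrictor pairs: (t1,g1) ✓  (t1,g3) ✓  (t2,g1) ✓  (t2,g2) ✓  (t2,g3) ✓  (t2,g5) ✓  (t3,g1) ✓  (t3,g2) ✗  (t3,g3) ✓  (t3,g4) ✓
Counterexamples (restrictor pairs failing the scope): 1.

1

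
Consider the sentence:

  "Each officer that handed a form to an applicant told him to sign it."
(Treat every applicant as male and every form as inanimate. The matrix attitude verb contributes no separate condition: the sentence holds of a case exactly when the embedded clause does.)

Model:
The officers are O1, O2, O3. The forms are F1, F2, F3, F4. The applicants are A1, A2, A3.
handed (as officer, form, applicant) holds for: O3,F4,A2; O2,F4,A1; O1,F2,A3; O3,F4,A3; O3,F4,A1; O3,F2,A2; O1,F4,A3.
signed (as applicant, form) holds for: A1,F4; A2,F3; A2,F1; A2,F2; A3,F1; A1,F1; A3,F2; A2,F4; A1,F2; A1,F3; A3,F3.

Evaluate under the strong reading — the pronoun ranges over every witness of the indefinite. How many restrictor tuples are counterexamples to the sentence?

2

"him" takes "an applicant" as antecedent and "it" takes "a form"; both are donkey pronouns co-varying with the restrictor.
Strong reading: for every (o,f,a) with handed(o,f,a), signed(a,f).
Restrictor triples: (O1,F2,A3)→signed(A3,F2) ✓  (O1,F4,A3)→signed(A3,F4) ✗  (O2,F4,A1)→signed(A1,F4) ✓  (O3,F2,A2)→signed(A2,F2) ✓  (O3,F4,A1)→signed(A1,F4) ✓  (O3,F4,A2)→signed(A2,F4) ✓  (O3,F4,A3)→signed(A3,F4) ✗
Counterexamples (restrictor triples failing the scope): 2.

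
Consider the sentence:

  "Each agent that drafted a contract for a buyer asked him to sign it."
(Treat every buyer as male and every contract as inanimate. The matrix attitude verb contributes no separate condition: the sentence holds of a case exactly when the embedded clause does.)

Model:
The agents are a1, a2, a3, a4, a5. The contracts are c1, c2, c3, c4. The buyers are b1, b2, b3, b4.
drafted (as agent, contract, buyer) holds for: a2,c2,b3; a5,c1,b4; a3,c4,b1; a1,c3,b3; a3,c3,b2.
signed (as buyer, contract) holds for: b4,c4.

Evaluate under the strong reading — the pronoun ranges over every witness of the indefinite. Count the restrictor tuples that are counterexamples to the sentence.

5

"him" takes "a buyer" as antecedent and "it" takes "a contract"; both are donkey pronouns co-varying with the restrictor.
Strong reading: for every (a,c,b) with drafted(a,c,b), signed(b,c).
Restrictor triples: (a1,c3,b3)→signed(b3,c3) ✗  (a2,c2,b3)→signed(b3,c2) ✗  (a3,c3,b2)→signed(b2,c3) ✗  (a3,c4,b1)→signed(b1,c4) ✗  (a5,c1,b4)→signed(b4,c1) ✗
Counterexamples (restrictor triples failing the scope): 5.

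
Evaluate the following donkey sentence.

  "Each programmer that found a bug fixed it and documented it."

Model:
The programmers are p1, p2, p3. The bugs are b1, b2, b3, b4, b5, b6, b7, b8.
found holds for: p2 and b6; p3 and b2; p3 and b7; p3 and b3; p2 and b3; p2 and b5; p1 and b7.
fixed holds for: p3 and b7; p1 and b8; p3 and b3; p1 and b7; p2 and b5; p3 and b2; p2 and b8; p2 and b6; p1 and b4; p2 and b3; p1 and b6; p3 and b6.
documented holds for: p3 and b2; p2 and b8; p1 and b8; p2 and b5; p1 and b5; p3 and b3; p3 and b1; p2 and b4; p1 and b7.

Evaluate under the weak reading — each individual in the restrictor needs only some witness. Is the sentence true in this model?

"it" takes "a bug" as antecedent — a donkey pronoun bound across the clause boundary.
Weak reading: every programmer p with some found-bug has at least one found-bug b such that fixed(p,b) ∧ documented(p,b).
Per programmer: p1:✓  p2:✓  p3:✓
Every programmer in the restrictor has a witness.

True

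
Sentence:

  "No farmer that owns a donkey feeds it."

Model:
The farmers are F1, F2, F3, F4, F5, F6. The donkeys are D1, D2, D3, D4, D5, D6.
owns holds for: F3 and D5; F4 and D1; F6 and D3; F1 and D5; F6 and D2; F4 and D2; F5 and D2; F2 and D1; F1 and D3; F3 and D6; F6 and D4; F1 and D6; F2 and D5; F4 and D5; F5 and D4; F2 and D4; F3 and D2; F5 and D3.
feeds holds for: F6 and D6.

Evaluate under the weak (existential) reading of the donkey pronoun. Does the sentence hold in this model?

True

"it" takes "a donkey" as antecedent — a donkey pronoun bound across the clause boundary.
Truth condition: for no (f,d) with owns(f,d) does feeds(f,d) hold.
Restrictor pairs — does the scope hold? (F1,D3):fails  (F1,D5):fails  (F1,D6):fails  (F2,D1):fails  (F2,D4):fails  (F2,D5):fails  (F3,D2):fails  (F3,D5):fails  (F3,D6):fails  (F4,D1):fails  (F4,D2):fails  (F4,D5):fails  (F5,D2):fails  (F5,D3):fails  (F5,D4):fails  (F6,D2):fails  (F6,D3):fails  (F6,D4):fails
Scope holds for no restrictor pair, so the sentence is true.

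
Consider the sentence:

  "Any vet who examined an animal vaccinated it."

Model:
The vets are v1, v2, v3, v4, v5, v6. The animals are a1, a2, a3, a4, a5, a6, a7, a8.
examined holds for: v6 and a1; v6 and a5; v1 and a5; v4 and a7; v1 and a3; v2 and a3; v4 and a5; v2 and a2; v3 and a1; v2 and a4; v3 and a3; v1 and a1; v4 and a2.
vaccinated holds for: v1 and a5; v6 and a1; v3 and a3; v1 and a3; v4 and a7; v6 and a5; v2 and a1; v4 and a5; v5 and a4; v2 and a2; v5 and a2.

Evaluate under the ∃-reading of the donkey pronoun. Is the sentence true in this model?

True

"it" takes "an animal" as antecedent — a donkey pronoun bound across the clause boundary.
Weak reading: every vet v with some examined-animal has at least one examined-animal a such that vaccinated(v,a).
Per vet: v1:✓  v2:✓  v3:✓  v4:✓  v6:✓
Every vet in the restrictor has a witness.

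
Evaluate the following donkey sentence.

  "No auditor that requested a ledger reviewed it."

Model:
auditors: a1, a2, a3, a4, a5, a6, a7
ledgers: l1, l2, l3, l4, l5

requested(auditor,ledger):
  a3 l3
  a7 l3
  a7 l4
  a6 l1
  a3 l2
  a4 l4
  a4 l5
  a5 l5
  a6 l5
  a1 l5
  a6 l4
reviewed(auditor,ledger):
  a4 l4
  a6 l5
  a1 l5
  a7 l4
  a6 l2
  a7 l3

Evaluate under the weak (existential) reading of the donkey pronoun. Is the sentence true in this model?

"it" takes "a ledger" as antecedent — a donkey pronoun bound across the clause boundary.
Truth condition: for no (a,l) with requested(a,l) does reviewed(a,l) hold.
Restrictor pairs — does the scope hold? (a1,l5):holds  (a3,l2):fails  (a3,l3):fails  (a4,l4):holds  (a4,l5):fails  (a5,l5):fails  (a6,l1):fails  (a6,l4):fails  (a6,l5):holds  (a7,l3):holds  (a7,l4):holds
Scope holds for 5 pair(s), so the sentence is false.

False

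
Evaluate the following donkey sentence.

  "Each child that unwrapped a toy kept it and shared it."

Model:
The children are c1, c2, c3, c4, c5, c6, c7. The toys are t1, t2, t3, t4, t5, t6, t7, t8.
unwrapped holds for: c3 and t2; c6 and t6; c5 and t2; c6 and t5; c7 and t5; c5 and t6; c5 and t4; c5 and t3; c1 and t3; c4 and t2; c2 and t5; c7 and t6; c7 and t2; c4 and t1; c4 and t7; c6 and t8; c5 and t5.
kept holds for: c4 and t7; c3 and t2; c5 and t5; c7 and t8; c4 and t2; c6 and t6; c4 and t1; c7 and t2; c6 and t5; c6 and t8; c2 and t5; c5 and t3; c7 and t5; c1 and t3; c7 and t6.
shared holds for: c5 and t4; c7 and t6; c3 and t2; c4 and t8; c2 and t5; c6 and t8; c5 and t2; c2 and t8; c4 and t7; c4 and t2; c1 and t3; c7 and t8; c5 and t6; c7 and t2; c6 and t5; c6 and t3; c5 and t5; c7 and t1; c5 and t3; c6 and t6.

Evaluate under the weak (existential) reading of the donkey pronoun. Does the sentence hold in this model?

True

"it" takes "a toy" as antecedent — a donkey pronoun bound across the clause boundary.
Weak reading: every child c with some unwrapped-toy has at least one unwrapped-toy t such that kept(c,t) ∧ shared(c,t).
Per child: c1:✓  c2:✓  c3:✓  c4:✓  c5:✓  c6:✓  c7:✓
Every child in the restrictor has a witness.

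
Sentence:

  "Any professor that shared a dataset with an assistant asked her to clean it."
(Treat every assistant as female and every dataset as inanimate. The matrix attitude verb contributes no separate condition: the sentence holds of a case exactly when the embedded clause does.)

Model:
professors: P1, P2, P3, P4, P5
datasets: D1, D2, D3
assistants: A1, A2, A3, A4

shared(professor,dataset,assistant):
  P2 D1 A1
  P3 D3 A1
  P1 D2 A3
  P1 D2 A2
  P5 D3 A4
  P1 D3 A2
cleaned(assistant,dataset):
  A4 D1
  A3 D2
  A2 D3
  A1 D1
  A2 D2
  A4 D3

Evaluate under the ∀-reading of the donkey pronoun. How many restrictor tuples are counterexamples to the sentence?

1

"her" takes "an assistant" as antecedent and "it" takes "a dataset"; both are donkey pronouns co-varying with the restrictor.
Strong reading: for every (p,d,a) with shared(p,d,a), cleaned(a,d).
Restrictor triples: (P1,D2,A2)→cleaned(A2,D2) ✓  (P1,D2,A3)→cleaned(A3,D2) ✓  (P1,D3,A2)→cleaned(A2,D3) ✓  (P2,D1,A1)→cleaned(A1,D1) ✓  (P3,D3,A1)→cleaned(A1,D3) ✗  (P5,D3,A4)→cleaned(A4,D3) ✓
Counterexamples (restrictor triples failing the scope): 1.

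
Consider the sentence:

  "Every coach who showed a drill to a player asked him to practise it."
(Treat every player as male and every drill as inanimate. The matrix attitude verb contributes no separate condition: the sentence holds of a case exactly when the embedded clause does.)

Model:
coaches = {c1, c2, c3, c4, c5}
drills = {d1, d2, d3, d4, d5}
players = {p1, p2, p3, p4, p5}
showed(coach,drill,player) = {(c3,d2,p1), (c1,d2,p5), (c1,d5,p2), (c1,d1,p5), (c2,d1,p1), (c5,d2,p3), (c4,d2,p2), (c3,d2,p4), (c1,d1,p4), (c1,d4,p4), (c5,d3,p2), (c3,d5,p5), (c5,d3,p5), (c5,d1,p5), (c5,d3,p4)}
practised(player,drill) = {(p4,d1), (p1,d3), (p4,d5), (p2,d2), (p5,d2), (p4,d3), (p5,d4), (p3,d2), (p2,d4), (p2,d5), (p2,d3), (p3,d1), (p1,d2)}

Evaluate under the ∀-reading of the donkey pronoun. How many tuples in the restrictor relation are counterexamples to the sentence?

7

"him" takes "a player" as antecedent and "it" takes "a drill"; both are donkey pronouns co-varying with the restrictor.
Strong reading: for every (c,d,p) with showed(c,d,p), practised(p,d).
Restrictor triples: (c1,d1,p4)→practised(p4,d1) ✓  (c1,d1,p5)→practised(p5,d1) ✗  (c1,d2,p5)→practised(p5,d2) ✓  (c1,d4,p4)→practised(p4,d4) ✗  (c1,d5,p2)→practised(p2,d5) ✓  (c2,d1,p1)→practised(p1,d1) ✗  (c3,d2,p1)→practised(p1,d2) ✓  (c3,d2,p4)→practised(p4,d2) ✗  (c3,d5,p5)→practised(p5,d5) ✗  (c4,d2,p2)→practised(p2,d2) ✓  (c5,d1,p5)→practised(p5,d1) ✗  (c5,d2,p3)→practised(p3,d2) ✓  (c5,d3,p2)→practised(p2,d3) ✓  (c5,d3,p4)→practised(p4,d3) ✓  (c5,d3,p5)→practised(p5,d3) ✗
Counterexamples (restrictor triples failing the scope): 7.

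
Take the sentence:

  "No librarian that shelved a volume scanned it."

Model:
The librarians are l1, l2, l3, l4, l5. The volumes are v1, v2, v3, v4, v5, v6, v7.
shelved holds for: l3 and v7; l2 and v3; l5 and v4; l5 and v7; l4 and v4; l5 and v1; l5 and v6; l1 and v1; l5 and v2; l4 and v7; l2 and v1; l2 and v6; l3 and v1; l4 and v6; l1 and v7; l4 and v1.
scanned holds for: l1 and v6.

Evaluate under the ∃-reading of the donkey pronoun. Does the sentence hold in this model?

"it" takes "a volume" as antecedent — a donkey pronoun bound across the clause boundary.
Truth condition: for no (l,v) with shelved(l,v) does scanned(l,v) hold.
Restrictor pairs — does the scope hold? (l1,v1):fails  (l1,v7):fails  (l2,v1):fails  (l2,v3):fails  (l2,v6):fails  (l3,v1):fails  (l3,v7):fails  (l4,v1):fails  (l4,v4):fails  (l4,v6):fails  (l4,v7):fails  (l5,v1):fails  (l5,v2):fails  (l5,v4):fails  (l5,v6):fails  (l5,v7):fails
Scope holds for no restrictor pair, so the sentence is true.

True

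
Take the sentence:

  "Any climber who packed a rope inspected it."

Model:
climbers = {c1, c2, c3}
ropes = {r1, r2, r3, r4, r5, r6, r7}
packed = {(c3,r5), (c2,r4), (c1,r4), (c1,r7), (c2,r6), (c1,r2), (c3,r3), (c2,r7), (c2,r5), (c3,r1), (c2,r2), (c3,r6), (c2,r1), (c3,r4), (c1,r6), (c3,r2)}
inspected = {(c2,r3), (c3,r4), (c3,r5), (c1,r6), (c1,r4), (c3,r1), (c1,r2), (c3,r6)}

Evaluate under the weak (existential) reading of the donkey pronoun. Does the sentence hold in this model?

"it" takes "a rope" as antecedent — a donkey pronoun bound across the clause boundary.
Weak reading: every climber c with some packed-rope has at least one packed-rope r such that inspected(c,r).
Per climber: c1:✓  c2:✗  c3:✓
c2 has no witness among its packed-ropes.

False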